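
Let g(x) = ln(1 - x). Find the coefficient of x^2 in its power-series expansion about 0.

-1/2

g(0) = 0
g′(0) = -1
g′′(0) = -1
So c_2 = g′′(0)/2! = -1/2.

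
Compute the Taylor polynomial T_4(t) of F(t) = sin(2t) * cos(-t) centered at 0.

Write out both Maclaurin series and multiply, keeping only the needed powers.
F(0) = 0
F′(0) = 2
F′′(0) = 0
F′′′(0) = -14
F^(4)(0) = 0
The Taylor polynomial is Σ F^(k)(0)/k! · t^k.

-7*t^3/3 + 2*t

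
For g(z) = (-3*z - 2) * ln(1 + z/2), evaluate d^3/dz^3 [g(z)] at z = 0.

Multiply each power in the prefactor through the base expansion.
The coefficient of z^3 in the expansion is 7/24, so g′′′(0) = 3! * (7/24) = 7/4.

7/4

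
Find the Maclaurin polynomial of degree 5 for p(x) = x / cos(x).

Invert the denominator's series and multiply.
p(0) = 0
p′(0) = 1
p′′(0) = 0
p′′′(0) = 3
p^(4)(0) = 0
p^(5)(0) = 25
The Taylor polynomial is Σ p^(k)(0)/k! · x^k.

5*x^5/24 + x^3/2 + x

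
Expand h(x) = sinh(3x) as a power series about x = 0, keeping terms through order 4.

9*x^3/2 + 3*x

h(0) = 0
h′(0) = 3
h′′(0) = 0
h′′′(0) = 27
h^(4)(0) = 0
Dividing each by k! gives the coefficients c_0, ..., c_4.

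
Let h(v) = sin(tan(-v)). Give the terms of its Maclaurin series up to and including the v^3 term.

-v^3/6 - v

Substitute the inner expansion into the outer series and collect powers.
h(0) = 0
h′(0) = -1
h′′(0) = 0
h′′′(0) = -1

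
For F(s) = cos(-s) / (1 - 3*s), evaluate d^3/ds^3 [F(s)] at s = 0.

153

Use 1/(1 - r) = Σ r^k on the denominator, then take the Cauchy product.
From the series, [s^3] F = 51/2; multiply by 3! = 6 to get 153.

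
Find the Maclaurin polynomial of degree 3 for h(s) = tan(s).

s^3/3 + s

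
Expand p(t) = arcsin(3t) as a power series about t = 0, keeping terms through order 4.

p(0) = 0
p′(0) = 3
p′′(0) = 0
p′′′(0) = 27
p^(4)(0) = 0

9*t^3/2 + 3*t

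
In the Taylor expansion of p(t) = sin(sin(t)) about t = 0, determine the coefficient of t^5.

Plug the Maclaurin series of the inner function into that of the outer and collect terms.
p(0) = 0
p′(0) = 1
p′′(0) = 0
p′′′(0) = -2
p^(4)(0) = 0
p^(5)(0) = 12

1/10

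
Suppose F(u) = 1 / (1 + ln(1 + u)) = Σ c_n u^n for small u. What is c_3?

Expand as Σ (-1)^k u^k with u equal to the inner function's series.
F(0) = 1
F′(0) = -1
F′′(0) = 3
F′′′(0) = -14

-7/3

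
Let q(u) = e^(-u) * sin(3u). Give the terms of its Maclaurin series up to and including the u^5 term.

-u^5/10 + 4*u^4 - 3*u^3 - 3*u^2 + 3*u

Expand each factor separately, then convolve coefficients.
q(0) = 0
q′(0) = 3
q′′(0) = -6
q′′′(0) = -18
q^(4)(0) = 96
q^(5)(0) = -12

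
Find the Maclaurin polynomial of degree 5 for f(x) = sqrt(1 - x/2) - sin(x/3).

Combine the two series term by term.
[x^0] = 1;  [x^1] = -7/12;  [x^2] = -1/32;  [x^3] = -17/10368;  [x^4] = -5/2048;  [x^5] = -26539/29859840.

-26539*x^5/29859840 - 5*x^4/2048 - 17*x^3/10368 - x^2/32 - 7*x/12 + 1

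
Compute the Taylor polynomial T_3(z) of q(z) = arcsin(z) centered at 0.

q(0) = 0
q′(0) = 1
q′′(0) = 0
q′′′(0) = 1

z^3/6 + z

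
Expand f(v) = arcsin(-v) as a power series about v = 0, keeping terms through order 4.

-v^3/6 - v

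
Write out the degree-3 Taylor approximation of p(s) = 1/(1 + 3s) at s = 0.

-27*s^3 + 9*s^2 - 3*s + 1

[s^0] = 1;  [s^1] = -3;  [s^2] = 9;  [s^3] = -27.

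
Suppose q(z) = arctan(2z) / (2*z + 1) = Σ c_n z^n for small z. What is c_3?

16/3

Expand 1/(denominator) as a geometric series and multiply by the numerator's series.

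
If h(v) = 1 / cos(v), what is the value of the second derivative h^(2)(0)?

Invert the denominator's series and multiply.
From the series, [v^2] h = 1/2; multiply by 2! = 2 to get 1.

1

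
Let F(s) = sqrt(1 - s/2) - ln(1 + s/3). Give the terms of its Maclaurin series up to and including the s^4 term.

Expand each term separately and add.
[s^0] = 1;  [s^1] = -7/12;  [s^2] = 7/288;  [s^3] = -209/10368;  [s^4] = 107/165888.

107*s^4/165888 - 209*s^3/10368 + 7*s^2/288 - 7*s/12 + 1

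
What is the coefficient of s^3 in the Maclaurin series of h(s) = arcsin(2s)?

4/3

c_3 = h′′′(0)/3! = 4/3.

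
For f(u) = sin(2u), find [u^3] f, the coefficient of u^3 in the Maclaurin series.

-4/3

Compute the successive derivatives at the expansion point and divide by k!.
f(0) = 0
f′(0) = 2
f′′(0) = 0
f′′′(0) = -8
Then c_k = f^(k)(0)/k! gives each Taylor coefficient.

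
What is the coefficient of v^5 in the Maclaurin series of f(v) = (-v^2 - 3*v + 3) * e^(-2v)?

Shift and add copies of the series according to the polynomial's terms.
f(0) = 3
f′(0) = -9
f′′(0) = 22
f′′′(0) = -48
f^(4)(0) = 96
f^(5)(0) = -176

-22/15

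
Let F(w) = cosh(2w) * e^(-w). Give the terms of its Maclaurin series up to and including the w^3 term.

-13*w^3/6 + 5*w^2/2 - w + 1

Expand each factor separately, then convolve coefficients.
F(0) = 1
F′(0) = -1
F′′(0) = 5
F′′′(0) = -13
Dividing each by k! gives the coefficients c_0, ..., c_3.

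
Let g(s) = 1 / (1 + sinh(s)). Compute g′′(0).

Use the geometric series for the reciprocal, then substitute.
The coefficient of s^2 in the expansion is 1, so g′′(0) = 2! * (1) = 2.

2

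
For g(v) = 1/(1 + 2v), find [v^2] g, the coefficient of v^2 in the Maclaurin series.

4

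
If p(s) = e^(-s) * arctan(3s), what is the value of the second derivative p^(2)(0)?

Write out both Maclaurin series and multiply, keeping only the needed powers.
From the series, [s^2] p = -3; multiply by 2! = 2 to get -6.

-6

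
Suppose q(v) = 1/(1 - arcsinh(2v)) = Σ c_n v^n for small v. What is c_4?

32/3

Compose series: expand the inner function first, then feed it into the outer expansion.
[v^0] = 1;  [v^1] = 2;  [v^2] = 4;  [v^3] = 20/3;  [v^4] = 32/3.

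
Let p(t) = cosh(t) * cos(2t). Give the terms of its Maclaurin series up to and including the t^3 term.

Write out both Maclaurin series and multiply, keeping only the needed powers.
p(0) = 1
p′(0) = 0
p′′(0) = -3
p′′′(0) = 0

1 - 3*t^2/2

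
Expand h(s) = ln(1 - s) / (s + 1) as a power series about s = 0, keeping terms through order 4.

Multiply the numerator's expansion by the denominator's geometric series.

7*s^4/12 - 5*s^3/6 + s^2/2 - s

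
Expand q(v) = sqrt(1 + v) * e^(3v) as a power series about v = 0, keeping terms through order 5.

4277*v^5/1280 + 667*v^4/128 + 103*v^3/16 + 47*v^2/8 + 7*v/2 + 1

Expand each factor separately, then convolve coefficients.
[v^0] = 1;  [v^1] = 7/2;  [v^2] = 47/8;  [v^3] = 103/16;  [v^4] = 667/128;  [v^5] = 4277/1280.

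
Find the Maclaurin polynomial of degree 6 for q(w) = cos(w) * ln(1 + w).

Multiply the two series term by term and collect like powers.
[w^0] = 0;  [w^1] = 1;  [w^2] = -1/2;  [w^3] = -1/6;  [w^4] = 0;  [w^5] = 3/40;  [w^6] = -1/16.

-w^6/16 + 3*w^5/40 - w^3/6 - w^2/2 + w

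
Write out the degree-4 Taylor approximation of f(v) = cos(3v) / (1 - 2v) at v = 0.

Multiply the two series term by term and collect like powers.
f(0) = 1
f′(0) = 2
f′′(0) = -1
f′′′(0) = -6
f^(4)(0) = 33

11*v^4/8 - v^3 - v^2/2 + 2*v + 1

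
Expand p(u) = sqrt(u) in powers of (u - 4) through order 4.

-5*(u - 4)^4/16384 + (u - 4)^3/512 - (u - 4)^2/64 + (u - 4)/4 + 2

Compute the successive derivatives at the expansion point and divide by k!.
p(4) = 2
p′(4) = 1/4
p′′(4) = -1/32
p′′′(4) = 3/256
p^(4)(4) = -15/2048
Then c_k = p^(k)(4)/k! gives each Taylor coefficient.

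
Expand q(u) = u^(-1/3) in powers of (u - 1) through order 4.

[(u - 1)^0] = 1;  [(u - 1)^1] = -1/3;  [(u - 1)^2] = 2/9;  [(u - 1)^3] = -14/81;  [(u - 1)^4] = 35/243.

35*(u - 1)^4/243 - 14*(u - 1)^3/81 + 2*(u - 1)^2/9 - (u - 1)/3 + 1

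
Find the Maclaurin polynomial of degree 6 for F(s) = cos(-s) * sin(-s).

-2*s^5/15 + 2*s^3/3 - s

Multiply the two series term by term and collect like powers.
F(0) = 0
F′(0) = -1
F′′(0) = 0
F′′′(0) = 4
F^(4)(0) = 0
F^(5)(0) = -16
F^(6)(0) = 0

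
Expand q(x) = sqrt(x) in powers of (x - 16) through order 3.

(x - 16)^3/16384 - (x - 16)^2/512 + (x - 16)/8 + 4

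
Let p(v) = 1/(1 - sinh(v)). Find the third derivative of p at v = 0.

7

Let u equal the inner series; expand the outer function in u and truncate.
The coefficient of v^3 in the expansion is 7/6, so p′′′(0) = 3! * (7/6) = 7.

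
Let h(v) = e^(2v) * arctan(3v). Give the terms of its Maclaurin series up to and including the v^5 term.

163*v^5/5 - 14*v^4 - 3*v^3 + 6*v^2 + 3*v

Expand each factor separately, then convolve coefficients.
h(0) = 0
h′(0) = 3
h′′(0) = 12
h′′′(0) = -18
h^(4)(0) = -336
h^(5)(0) = 3912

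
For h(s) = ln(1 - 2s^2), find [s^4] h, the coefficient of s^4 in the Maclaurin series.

-2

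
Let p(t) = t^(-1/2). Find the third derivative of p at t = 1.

The coefficient of (t - 1)^3 in the expansion is -5/16, so p′′′(1) = 3! * (-5/16) = -15/8.

-15/8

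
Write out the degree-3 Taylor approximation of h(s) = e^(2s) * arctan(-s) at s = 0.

Write out both Maclaurin series and multiply, keeping only the needed powers.

-5*s^3/3 - 2*s^2 - s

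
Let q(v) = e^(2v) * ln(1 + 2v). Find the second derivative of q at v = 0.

4

Multiply the two series term by term and collect like powers.
From the series, [v^2] q = 2; multiply by 2! = 2 to get 4.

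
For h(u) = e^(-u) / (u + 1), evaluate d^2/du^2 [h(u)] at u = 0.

Expand 1/(denominator) as a geometric series and multiply by the numerator's series.
From the series, [u^2] h = 5/2; multiply by 2! = 2 to get 5.

5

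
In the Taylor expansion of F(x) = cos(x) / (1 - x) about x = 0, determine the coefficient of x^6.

Use 1/(1 - r) = Σ r^k on the denominator, then take the Cauchy product.
F(0) = 1
F′(0) = 1
F′′(0) = 1
F′′′(0) = 3
F^(4)(0) = 13
F^(5)(0) = 65
F^(6)(0) = 389

389/720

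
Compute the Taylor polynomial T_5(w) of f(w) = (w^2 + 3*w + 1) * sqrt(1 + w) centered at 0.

Shift and add copies of the series according to the polynomial's terms.
f(0) = 1
f′(0) = 7/2
f′′(0) = 19/4
f′′′(0) = 9/8
f^(4)(0) = 9/16
f^(5)(0) = -105/32
Then c_k = f^(k)(0)/k! gives each Taylor coefficient.

-7*w^5/256 + 3*w^4/128 + 3*w^3/16 + 19*w^2/8 + 7*w/2 + 1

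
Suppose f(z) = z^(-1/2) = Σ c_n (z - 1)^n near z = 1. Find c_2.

3/8

[(z - 1)^0] = 1;  [(z - 1)^1] = -1/2;  [(z - 1)^2] = 3/8.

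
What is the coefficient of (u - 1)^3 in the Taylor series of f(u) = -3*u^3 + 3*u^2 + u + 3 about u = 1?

-3

f(1) = 4
f′(1) = -2
f′′(1) = -12
f′′′(1) = -18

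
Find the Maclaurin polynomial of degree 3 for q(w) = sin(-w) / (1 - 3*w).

Use 1/(1 - r) = Σ r^k on the denominator, then take the Cauchy product.
[w^0] = 0;  [w^1] = -1;  [w^2] = -3;  [w^3] = -53/6.

-53*w^3/6 - 3*w^2 - w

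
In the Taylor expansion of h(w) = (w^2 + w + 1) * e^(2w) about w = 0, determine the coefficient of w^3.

Multiply each power in the prefactor through the base expansion.
h(0) = 1
h′(0) = 3
h′′(0) = 10
h′′′(0) = 32
Then c_k = h^(k)(0)/k! gives each Taylor coefficient.

16/3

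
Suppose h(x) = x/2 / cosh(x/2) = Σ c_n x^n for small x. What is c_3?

Divide the numerator series by the denominator series (power-series long division).
h(0) = 0
h′(0) = 1/2
h′′(0) = 0
h′′′(0) = -3/8
Then c_k = h^(k)(0)/k! gives each Taylor coefficient.

-1/16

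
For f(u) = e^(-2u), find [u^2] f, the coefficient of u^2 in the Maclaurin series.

2

f(0) = 1
f′(0) = -2
f′′(0) = 4
So c_2 = f′′(0)/2! = 2.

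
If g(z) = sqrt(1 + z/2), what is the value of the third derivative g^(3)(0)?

3/64

The coefficient of z^3 in the expansion is 1/128, so g′′′(0) = 3! * (1/128) = 3/64.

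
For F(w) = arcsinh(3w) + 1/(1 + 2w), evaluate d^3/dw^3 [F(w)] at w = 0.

-75

Expand each term separately and add.
The coefficient of w^3 in the expansion is -25/2, so F′′′(0) = 3! * (-25/2) = -75.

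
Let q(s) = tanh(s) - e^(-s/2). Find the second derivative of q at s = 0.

-1/4

Combine the two series term by term.
From the series, [s^2] q = -1/8; multiply by 2! = 2 to get -1/4.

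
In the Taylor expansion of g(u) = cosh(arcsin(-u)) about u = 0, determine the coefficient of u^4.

5/24

Plug the Maclaurin series of the inner function into that of the outer and collect terms.
So c_4 = g^(4)(0)/4! = 5/24.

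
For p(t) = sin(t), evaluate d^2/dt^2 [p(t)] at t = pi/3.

-sqrt(3)/2

The coefficient of (t - pi/3)^2 in the expansion is -sqrt(3)/4, so p′′(pi/3) = 2! * (-sqrt(3)/4) = -sqrt(3)/2.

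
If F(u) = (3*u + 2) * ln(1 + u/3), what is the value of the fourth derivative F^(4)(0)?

20/27

Multiply each power in the prefactor through the base expansion.
The coefficient of u^4 in the expansion is 5/162, so F^(4)(0) = 4! * (5/162) = 20/27.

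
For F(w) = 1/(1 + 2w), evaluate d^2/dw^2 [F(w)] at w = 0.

8

The coefficient of w^2 in the expansion is 4, so F′′(0) = 2! * (4) = 8.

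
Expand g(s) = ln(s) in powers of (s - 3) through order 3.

(s - 3)^3/81 - (s - 3)^2/18 + (s - 3)/3 + ln(3)

g(3) = ln(3)
g′(3) = 1/3
g′′(3) = -1/9
g′′′(3) = 2/27
Then c_k = g^(k)(3)/k! gives each Taylor coefficient.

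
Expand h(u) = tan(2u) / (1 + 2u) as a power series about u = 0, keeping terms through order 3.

32*u^3/3 - 4*u^2 + 2*u

Take the Cauchy product of the two expansions.
h(0) = 0
h′(0) = 2
h′′(0) = -8
h′′′(0) = 64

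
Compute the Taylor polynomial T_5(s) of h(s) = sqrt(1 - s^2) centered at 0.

[s^0] = 1;  [s^1] = 0;  [s^2] = -1/2;  [s^3] = 0;  [s^4] = -1/8;  [s^5] = 0.

-s^4/8 - s^2/2 + 1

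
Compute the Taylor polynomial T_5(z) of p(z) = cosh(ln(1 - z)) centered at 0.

z^5/2 + z^4/2 + z^3/2 + z^2/2 + 1

Let u equal the inner series; expand the outer function in u and truncate.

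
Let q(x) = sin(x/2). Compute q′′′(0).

From the series, [x^3] q = -1/48; multiply by 3! = 6 to get -1/8.

-1/8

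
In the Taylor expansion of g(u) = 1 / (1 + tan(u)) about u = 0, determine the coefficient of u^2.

1

Write 1/(1+u) = 1 - u + u^2 - u^3 + ... and substitute the series for u.
g(0) = 1
g′(0) = -1
g′′(0) = 2
So c_2 = g′′(0)/2! = 1.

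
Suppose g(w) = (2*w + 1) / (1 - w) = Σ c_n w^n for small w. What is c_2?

Distribute the polynomial across the series and collect like powers.
g(0) = 1
g′(0) = 3
g′′(0) = 6
Dividing each by k! gives the coefficients c_0, ..., c_2.

3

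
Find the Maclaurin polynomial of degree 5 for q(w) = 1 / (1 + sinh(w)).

Use the geometric series for the reciprocal, then substitute.

-181*w^5/120 + 4*w^4/3 - 7*w^3/6 + w^2 - w + 1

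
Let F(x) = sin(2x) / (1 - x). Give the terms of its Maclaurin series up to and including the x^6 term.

Expand each factor separately, then convolve coefficients.

14*x^6/15 + 14*x^5/15 + 2*x^4/3 + 2*x^3/3 + 2*x^2 + 2*x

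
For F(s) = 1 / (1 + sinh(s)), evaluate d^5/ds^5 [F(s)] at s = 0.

Use the geometric series for the reciprocal, then substitute.
From the series, [s^5] F = -181/120; multiply by 5! = 120 to get -181.

-181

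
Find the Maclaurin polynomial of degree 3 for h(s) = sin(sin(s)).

-s^3/3 + s

Let u equal the inner series; expand the outer function in u and truncate.
[s^0] = 0;  [s^1] = 1;  [s^2] = 0;  [s^3] = -1/3.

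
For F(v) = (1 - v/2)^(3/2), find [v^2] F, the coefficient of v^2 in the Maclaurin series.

F(0) = 1
F′(0) = -3/4
F′′(0) = 3/16
Dividing each by k! gives the coefficients c_0, ..., c_2.

3/32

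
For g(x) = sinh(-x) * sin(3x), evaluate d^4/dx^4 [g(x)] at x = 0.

Multiply the two series term by term and collect like powers.
The coefficient of x^4 in the expansion is 4, so g^(4)(0) = 4! * (4) = 96.

96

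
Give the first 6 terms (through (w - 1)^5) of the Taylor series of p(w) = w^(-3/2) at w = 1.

-693*(w - 1)^5/256 + 315*(w - 1)^4/128 - 35*(w - 1)^3/16 + 15*(w - 1)^2/8 - 3*(w - 1)/2 + 1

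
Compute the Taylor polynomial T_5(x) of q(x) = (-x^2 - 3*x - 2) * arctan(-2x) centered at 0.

Shift and add copies of the series according to the polynomial's terms.
q(0) = 0
q′(0) = 4
q′′(0) = 12
q′′′(0) = -20
q^(4)(0) = -192
q^(5)(0) = 1216

152*x^5/15 - 8*x^4 - 10*x^3/3 + 6*x^2 + 4*x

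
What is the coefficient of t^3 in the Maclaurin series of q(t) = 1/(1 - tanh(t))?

Plug the Maclaurin series of the inner function into that of the outer and collect terms.
q(0) = 1
q′(0) = 1
q′′(0) = 2
q′′′(0) = 4
So c_3 = q′′′(0)/3! = 2/3.

2/3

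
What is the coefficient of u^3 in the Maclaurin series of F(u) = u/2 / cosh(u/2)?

Write the quotient as an unknown series and match coefficients against numerator = denominator · series.
F(0) = 0
F′(0) = 1/2
F′′(0) = 0
F′′′(0) = -3/8
So c_3 = F′′′(0)/3! = -1/16.

-1/16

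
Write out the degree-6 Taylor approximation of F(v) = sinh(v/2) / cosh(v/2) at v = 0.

v^5/240 - v^3/24 + v/2

Invert the denominator's series and multiply.
[v^0] = 0;  [v^1] = 1/2;  [v^2] = 0;  [v^3] = -1/24;  [v^4] = 0;  [v^5] = 1/240;  [v^6] = 0.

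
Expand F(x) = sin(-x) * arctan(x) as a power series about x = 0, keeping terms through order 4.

Expand each factor separately, then convolve coefficients.
F(0) = 0
F′(0) = 0
F′′(0) = -2
F′′′(0) = 0
F^(4)(0) = 12
Dividing each by k! gives the coefficients c_0, ..., c_4.

x^4/2 - x^2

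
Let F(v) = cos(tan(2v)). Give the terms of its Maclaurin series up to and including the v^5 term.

Compose series: expand the inner function first, then feed it into the outer expansion.
F(0) = 1
F′(0) = 0
F′′(0) = -4
F′′′(0) = 0
F^(4)(0) = -112
F^(5)(0) = 0
Then c_k = F^(k)(0)/k! gives each Taylor coefficient.

-14*v^4/3 - 2*v^2 + 1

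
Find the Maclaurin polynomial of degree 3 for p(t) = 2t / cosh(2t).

-4*t^3 + 2*t

Divide the numerator series by the denominator series (power-series long division).
p(0) = 0
p′(0) = 2
p′′(0) = 0
p′′′(0) = -24
Dividing each by k! gives the coefficients c_0, ..., c_3.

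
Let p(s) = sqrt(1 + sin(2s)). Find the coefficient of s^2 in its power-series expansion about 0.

Compose series: expand the inner function first, then feed it into the outer expansion.
p(0) = 1
p′(0) = 1
p′′(0) = -1
Then c_k = p^(k)(0)/k! gives each Taylor coefficient.

-1/2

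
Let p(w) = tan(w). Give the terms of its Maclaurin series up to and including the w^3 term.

p(0) = 0
p′(0) = 1
p′′(0) = 0
p′′′(0) = 2
The Taylor polynomial is Σ p^(k)(0)/k! · w^k.

w^3/3 + w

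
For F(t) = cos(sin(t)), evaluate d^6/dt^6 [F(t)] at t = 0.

-37

Plug the Maclaurin series of the inner function into that of the outer and collect terms.
The coefficient of t^6 in the expansion is -37/720, so F^(6)(0) = 6! * (-37/720) = -37.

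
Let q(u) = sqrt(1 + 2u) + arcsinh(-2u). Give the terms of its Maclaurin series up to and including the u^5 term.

Expand each term separately and add.
[u^0] = 1;  [u^1] = -1;  [u^2] = -1/2;  [u^3] = 11/6;  [u^4] = -5/8;  [u^5] = -61/40.

-61*u^5/40 - 5*u^4/8 + 11*u^3/6 - u^2/2 - u + 1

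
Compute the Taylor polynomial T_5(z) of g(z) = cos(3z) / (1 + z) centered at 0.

Expand each factor separately, then convolve coefficients.
g(0) = 1
g′(0) = -1
g′′(0) = -7
g′′′(0) = 21
g^(4)(0) = -3
g^(5)(0) = 15

z^5/8 - z^4/8 + 7*z^3/2 - 7*z^2/2 - z + 1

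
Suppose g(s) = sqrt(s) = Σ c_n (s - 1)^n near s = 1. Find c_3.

1/16

g(1) = 1
g′(1) = 1/2
g′′(1) = -1/4
g′′′(1) = 3/8
So c_3 = g′′′(1)/3! = 1/16.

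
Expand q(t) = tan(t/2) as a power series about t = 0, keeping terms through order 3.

Differentiate repeatedly and evaluate at the center.
q(0) = 0
q′(0) = 1/2
q′′(0) = 0
q′′′(0) = 1/4

t^3/24 + t/2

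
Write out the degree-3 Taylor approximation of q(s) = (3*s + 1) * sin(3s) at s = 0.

-9*s^3/2 + 9*s^2 + 3*s

Distribute the polynomial across the series and collect like powers.
q(0) = 0
q′(0) = 3
q′′(0) = 18
q′′′(0) = -27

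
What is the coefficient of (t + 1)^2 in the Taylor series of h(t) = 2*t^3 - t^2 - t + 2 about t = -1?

h(-1) = 0
h′(-1) = 7
h′′(-1) = -14
So c_2 = h′′(-1)/2! = -7.

-7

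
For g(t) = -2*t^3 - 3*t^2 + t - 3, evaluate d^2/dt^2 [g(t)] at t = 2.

Compute the successive derivatives at the expansion point and divide by k!.
The coefficient of (t - 2)^2 in the expansion is -15, so g′′(2) = 2! * (-15) = -30.

-30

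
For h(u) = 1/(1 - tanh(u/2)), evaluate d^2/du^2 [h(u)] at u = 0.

1/2

Compose series: expand the inner function first, then feed it into the outer expansion.
From the series, [u^2] h = 1/4; multiply by 2! = 2 to get 1/2.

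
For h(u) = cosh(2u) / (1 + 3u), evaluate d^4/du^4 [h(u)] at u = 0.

Take the Cauchy product of the two expansions.
The coefficient of u^4 in the expansion is 299/3, so h^(4)(0) = 4! * (299/3) = 2392.

2392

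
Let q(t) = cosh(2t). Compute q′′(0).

4

The coefficient of t^2 in the expansion is 2, so q′′(0) = 2! * (2) = 4.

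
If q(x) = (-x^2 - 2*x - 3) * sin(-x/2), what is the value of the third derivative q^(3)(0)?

Distribute the polynomial across the series and collect like powers.
From the series, [x^3] q = 7/16; multiply by 3! = 6 to get 21/8.

21/8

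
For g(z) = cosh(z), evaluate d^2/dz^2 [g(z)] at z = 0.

From the series, [z^2] g = 1/2; multiply by 2! = 2 to get 1.

1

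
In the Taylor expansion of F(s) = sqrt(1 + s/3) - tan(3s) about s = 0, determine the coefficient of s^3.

-3887/432

Combine the two series term by term.
F(0) = 1
F′(0) = -17/6
F′′(0) = -1/36
F′′′(0) = -3887/72
So c_3 = F′′′(0)/3! = -3887/432.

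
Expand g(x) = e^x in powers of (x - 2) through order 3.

(x - 2)^3*e^(2)/6 + (x - 2)^2*e^(2)/2 + (x - 2)*e^(2) + e^(2)

g(2) = e^(2)
g′(2) = e^(2)
g′′(2) = e^(2)
g′′′(2) = e^(2)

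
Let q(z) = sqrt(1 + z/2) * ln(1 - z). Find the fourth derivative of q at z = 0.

-125/16

Write out both Maclaurin series and multiply, keeping only the needed powers.
The coefficient of z^4 in the expansion is -125/384, so q^(4)(0) = 4! * (-125/384) = -125/16.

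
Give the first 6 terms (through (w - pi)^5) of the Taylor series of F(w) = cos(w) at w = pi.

-(w - pi)^4/24 + (w - pi)^2/2 - 1

[(w - pi)^0] = -1;  [(w - pi)^1] = 0;  [(w - pi)^2] = 1/2;  [(w - pi)^3] = 0;  [(w - pi)^4] = -1/24;  [(w - pi)^5] = 0.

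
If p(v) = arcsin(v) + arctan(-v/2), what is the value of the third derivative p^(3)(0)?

5/4

Add the two expansions coefficient-wise.
From the series, [v^3] p = 5/24; multiply by 3! = 6 to get 5/4.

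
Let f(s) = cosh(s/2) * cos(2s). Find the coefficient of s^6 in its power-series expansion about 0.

-11/1024

Multiply the two series term by term and collect like powers.
f(0) = 1
f′(0) = 0
f′′(0) = -15/4
f′′′(0) = 0
f^(4)(0) = 161/16
f^(5)(0) = 0
f^(6)(0) = -495/64
The Taylor polynomial is Σ f^(k)(0)/k! · s^k.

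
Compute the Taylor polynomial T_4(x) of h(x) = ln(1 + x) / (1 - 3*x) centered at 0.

Expand 1/(denominator) as a geometric series and multiply by the numerator's series.
h(0) = 0
h′(0) = 1
h′′(0) = 5
h′′′(0) = 47
h^(4)(0) = 558
The Taylor polynomial is Σ h^(k)(0)/k! · x^k.

93*x^4/4 + 47*x^3/6 + 5*x^2/2 + x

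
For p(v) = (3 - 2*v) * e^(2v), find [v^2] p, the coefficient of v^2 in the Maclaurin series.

2

Multiply each power in the prefactor through the base expansion.
[v^0] = 3;  [v^1] = 4;  [v^2] = 2.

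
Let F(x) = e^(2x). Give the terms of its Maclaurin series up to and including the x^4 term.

Compute the successive derivatives at the expansion point and divide by k!.
F(0) = 1
F′(0) = 2
F′′(0) = 4
F′′′(0) = 8
F^(4)(0) = 16

2*x^4/3 + 4*x^3/3 + 2*x^2 + 2*x + 1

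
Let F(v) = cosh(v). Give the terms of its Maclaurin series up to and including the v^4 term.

v^4/24 + v^2/2 + 1

F(0) = 1
F′(0) = 0
F′′(0) = 1
F′′′(0) = 0
F^(4)(0) = 1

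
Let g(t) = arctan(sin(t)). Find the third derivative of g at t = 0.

-3

Plug the Maclaurin series of the inner function into that of the outer and collect terms.
The coefficient of t^3 in the expansion is -1/2, so g′′′(0) = 3! * (-1/2) = -3.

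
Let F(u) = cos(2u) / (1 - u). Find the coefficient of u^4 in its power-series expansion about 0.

Take the Cauchy product of the two expansions.
F(0) = 1
F′(0) = 1
F′′(0) = -2
F′′′(0) = -6
F^(4)(0) = -8
So c_4 = F^(4)(0)/4! = -1/3.

-1/3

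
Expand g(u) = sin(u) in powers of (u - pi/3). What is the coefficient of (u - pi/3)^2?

-sqrt(3)/4

Apply the Taylor formula c_k = f^(k)(a)/k!.
g(pi/3) = sqrt(3)/2
g′(pi/3) = 1/2
g′′(pi/3) = -sqrt(3)/2
Then c_k = g^(k)(pi/3)/k! gives each Taylor coefficient.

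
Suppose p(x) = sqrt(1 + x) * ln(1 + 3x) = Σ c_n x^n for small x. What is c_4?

-15

Take the Cauchy product of the two expansions.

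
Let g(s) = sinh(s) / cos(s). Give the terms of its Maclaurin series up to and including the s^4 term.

2*s^3/3 + s

Invert the denominator's series and multiply.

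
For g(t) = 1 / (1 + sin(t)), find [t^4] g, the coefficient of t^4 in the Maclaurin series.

2/3

Use the geometric series for the reciprocal, then substitute.
g(0) = 1
g′(0) = -1
g′′(0) = 2
g′′′(0) = -5
g^(4)(0) = 16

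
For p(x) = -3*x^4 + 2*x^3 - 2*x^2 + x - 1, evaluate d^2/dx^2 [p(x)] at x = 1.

Compute the successive derivatives at the expansion point and divide by k!.
The coefficient of (x - 1)^2 in the expansion is -14, so p′′(1) = 2! * (-14) = -28.

-28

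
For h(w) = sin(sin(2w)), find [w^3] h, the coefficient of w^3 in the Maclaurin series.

Compose series: expand the inner function first, then feed it into the outer expansion.
h(0) = 0
h′(0) = 2
h′′(0) = 0
h′′′(0) = -16
So c_3 = h′′′(0)/3! = -8/3.

-8/3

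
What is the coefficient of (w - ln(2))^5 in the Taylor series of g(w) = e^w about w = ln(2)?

1/60

g(ln(2)) = 2
g′(ln(2)) = 2
g′′(ln(2)) = 2
g′′′(ln(2)) = 2
g^(4)(ln(2)) = 2
g^(5)(ln(2)) = 2
Dividing each by k! gives the coefficients c_0, ..., c_5.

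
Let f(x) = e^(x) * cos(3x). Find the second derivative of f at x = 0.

-8

Write out both Maclaurin series and multiply, keeping only the needed powers.
The coefficient of x^2 in the expansion is -4, so f′′(0) = 2! * (-4) = -8.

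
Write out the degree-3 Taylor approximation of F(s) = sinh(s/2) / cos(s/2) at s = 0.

s^3/12 + s/2

Write the quotient as an unknown series and match coefficients against numerator = denominator · series.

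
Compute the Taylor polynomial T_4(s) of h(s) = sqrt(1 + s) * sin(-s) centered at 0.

s^4/48 + 7*s^3/24 - s^2/2 - s

Write out both Maclaurin series and multiply, keeping only the needed powers.
h(0) = 0
h′(0) = -1
h′′(0) = -1
h′′′(0) = 7/4
h^(4)(0) = 1/2
Then c_k = h^(k)(0)/k! gives each Taylor coefficient.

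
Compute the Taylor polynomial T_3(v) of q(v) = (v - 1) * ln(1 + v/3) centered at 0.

Shift and add copies of the series according to the polynomial's terms.
[v^0] = 0;  [v^1] = -1/3;  [v^2] = 7/18;  [v^3] = -11/162.

-11*v^3/162 + 7*v^2/18 - v/3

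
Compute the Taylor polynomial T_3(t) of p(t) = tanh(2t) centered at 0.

-8*t^3/3 + 2*t

p(0) = 0
p′(0) = 2
p′′(0) = 0
p′′′(0) = -16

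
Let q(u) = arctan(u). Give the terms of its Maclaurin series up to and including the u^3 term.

q(0) = 0
q′(0) = 1
q′′(0) = 0
q′′′(0) = -2

-u^3/3 + u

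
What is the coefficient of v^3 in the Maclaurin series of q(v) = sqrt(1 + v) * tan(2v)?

29/12

Write out both Maclaurin series and multiply, keeping only the needed powers.
So c_3 = q′′′(0)/3! = 29/12.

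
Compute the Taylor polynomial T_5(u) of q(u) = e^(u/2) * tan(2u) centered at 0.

Multiply the two series term by term and collect like powers.
[u^0] = 0;  [u^1] = 2;  [u^2] = 1;  [u^3] = 35/12;  [u^4] = 11/8;  [u^5] = 4421/960.

4421*u^5/960 + 11*u^4/8 + 35*u^3/12 + u^2 + 2*u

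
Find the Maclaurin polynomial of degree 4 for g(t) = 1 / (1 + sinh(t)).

Use the geometric series for the reciprocal, then substitute.
g(0) = 1
g′(0) = -1
g′′(0) = 2
g′′′(0) = -7
g^(4)(0) = 32

4*t^4/3 - 7*t^3/6 + t^2 - t + 1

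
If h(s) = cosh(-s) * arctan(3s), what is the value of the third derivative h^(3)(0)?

Multiply the two series term by term and collect like powers.
From the series, [s^3] h = -15/2; multiply by 3! = 6 to get -45.

-45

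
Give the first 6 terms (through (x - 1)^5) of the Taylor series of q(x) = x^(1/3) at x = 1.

22*(x - 1)^5/729 - 10*(x - 1)^4/243 + 5*(x - 1)^3/81 - (x - 1)^2/9 + (x - 1)/3 + 1

[(x - 1)^0] = 1;  [(x - 1)^1] = 1/3;  [(x - 1)^2] = -1/9;  [(x - 1)^3] = 5/81;  [(x - 1)^4] = -10/243;  [(x - 1)^5] = 22/729.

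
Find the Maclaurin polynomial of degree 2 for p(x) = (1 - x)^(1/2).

[x^0] = 1;  [x^1] = -1/2;  [x^2] = -1/8.

-x^2/8 - x/2 + 1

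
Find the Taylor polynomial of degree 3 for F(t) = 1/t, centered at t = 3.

-(t - 3)^3/81 + (t - 3)^2/27 - (t - 3)/9 + 1/3

Differentiate repeatedly and evaluate at the center.
F(3) = 1/3
F′(3) = -1/9
F′′(3) = 2/27
F′′′(3) = -2/27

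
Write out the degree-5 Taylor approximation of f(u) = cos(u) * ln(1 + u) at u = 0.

3*u^5/40 - u^3/6 - u^2/2 + u

Expand each factor separately, then convolve coefficients.
[u^0] = 0;  [u^1] = 1;  [u^2] = -1/2;  [u^3] = -1/6;  [u^4] = 0;  [u^5] = 3/40.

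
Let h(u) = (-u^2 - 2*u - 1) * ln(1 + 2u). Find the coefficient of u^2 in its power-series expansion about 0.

Multiply each power in the prefactor through the base expansion.
h(0) = 0
h′(0) = -2
h′′(0) = -4
So c_2 = h′′(0)/2! = -2.

-2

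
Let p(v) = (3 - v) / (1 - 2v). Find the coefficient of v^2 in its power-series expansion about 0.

Distribute the polynomial across the series and collect like powers.
p(0) = 3
p′(0) = 5
p′′(0) = 20

10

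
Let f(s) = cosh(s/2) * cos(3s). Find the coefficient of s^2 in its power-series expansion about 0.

Expand each factor separately, then convolve coefficients.
[s^0] = 1;  [s^1] = 0;  [s^2] = -35/8.

-35/8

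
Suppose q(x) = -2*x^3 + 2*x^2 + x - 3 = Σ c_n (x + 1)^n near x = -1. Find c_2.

8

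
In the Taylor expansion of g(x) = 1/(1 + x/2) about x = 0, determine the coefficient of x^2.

1/4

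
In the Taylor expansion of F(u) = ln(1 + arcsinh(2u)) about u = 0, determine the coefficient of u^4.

Compose series: expand the inner function first, then feed it into the outer expansion.

-4/3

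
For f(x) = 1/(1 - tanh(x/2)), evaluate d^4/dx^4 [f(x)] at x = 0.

Substitute the inner expansion into the outer series and collect powers.
The coefficient of x^4 in the expansion is 1/48, so f^(4)(0) = 4! * (1/48) = 1/2.

1/2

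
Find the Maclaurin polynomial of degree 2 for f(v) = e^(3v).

9*v^2/2 + 3*v + 1

Compute the successive derivatives at the expansion point and divide by k!.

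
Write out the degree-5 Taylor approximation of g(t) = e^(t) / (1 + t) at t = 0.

-11*t^5/30 + 3*t^4/8 - t^3/3 + t^2/2 + 1

Expand each factor separately, then convolve coefficients.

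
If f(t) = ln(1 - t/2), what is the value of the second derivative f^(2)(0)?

From the series, [t^2] f = -1/8; multiply by 2! = 2 to get -1/4.

-1/4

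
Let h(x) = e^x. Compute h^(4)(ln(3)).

From the series, [(x - ln(3))^4] h = 1/8; multiply by 4! = 24 to get 3.

3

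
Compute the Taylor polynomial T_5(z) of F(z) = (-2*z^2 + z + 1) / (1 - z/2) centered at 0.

-5*z^5/32 - 5*z^4/16 - 5*z^3/8 - 5*z^2/4 + 3*z/2 + 1

Distribute the polynomial across the series and collect like powers.
F(0) = 1
F′(0) = 3/2
F′′(0) = -5/2
F′′′(0) = -15/4
F^(4)(0) = -15/2
F^(5)(0) = -75/4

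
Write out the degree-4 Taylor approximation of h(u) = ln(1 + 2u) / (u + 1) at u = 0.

Use 1/(1 - r) = Σ r^k on the denominator, then take the Cauchy product.
h(0) = 0
h′(0) = 2
h′′(0) = -8
h′′′(0) = 40
h^(4)(0) = -256

-32*u^4/3 + 20*u^3/3 - 4*u^2 + 2*u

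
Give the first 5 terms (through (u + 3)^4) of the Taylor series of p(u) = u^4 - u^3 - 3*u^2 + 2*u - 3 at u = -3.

(u + 3)^4 - 13*(u + 3)^3 + 60*(u + 3)^2 - 115*(u + 3) + 72

Differentiate repeatedly and evaluate at the center.
p(-3) = 72
p′(-3) = -115
p′′(-3) = 120
p′′′(-3) = -78
p^(4)(-3) = 24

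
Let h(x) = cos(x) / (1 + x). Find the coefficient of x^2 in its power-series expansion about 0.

Expand each factor separately, then convolve coefficients.
h(0) = 1
h′(0) = -1
h′′(0) = 1
Then c_k = h^(k)(0)/k! gives each Taylor coefficient.

1/2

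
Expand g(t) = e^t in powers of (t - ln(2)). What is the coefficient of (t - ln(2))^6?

1/360

c_6 = g^(6)(ln(2))/6! = 1/360.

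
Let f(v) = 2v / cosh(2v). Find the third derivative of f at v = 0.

-24

Divide the numerator series by the denominator series (power-series long division).
The coefficient of v^3 in the expansion is -4, so f′′′(0) = 3! * (-4) = -24.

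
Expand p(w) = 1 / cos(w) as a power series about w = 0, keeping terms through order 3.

Divide the numerator series by the denominator series (power-series long division).

w^2/2 + 1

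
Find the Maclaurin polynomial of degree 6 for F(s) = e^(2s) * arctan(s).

2*s^6/9 + s^5/5 + 2*s^4/3 + 5*s^3/3 + 2*s^2 + s

Multiply the two series term by term and collect like powers.
F(0) = 0
F′(0) = 1
F′′(0) = 4
F′′′(0) = 10
F^(4)(0) = 16
F^(5)(0) = 24
F^(6)(0) = 160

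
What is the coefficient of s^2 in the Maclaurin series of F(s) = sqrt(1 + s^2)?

1/2

Use the known series and substitute for the argument.
F(0) = 1
F′(0) = 0
F′′(0) = 1
Then c_k = F^(k)(0)/k! gives each Taylor coefficient.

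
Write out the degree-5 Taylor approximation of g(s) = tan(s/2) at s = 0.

[s^0] = 0;  [s^1] = 1/2;  [s^2] = 0;  [s^3] = 1/24;  [s^4] = 0;  [s^5] = 1/240.

s^5/240 + s^3/24 + s/2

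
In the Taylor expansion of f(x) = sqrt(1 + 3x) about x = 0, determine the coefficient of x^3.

27/16

[x^0] = 1;  [x^1] = 3/2;  [x^2] = -9/8;  [x^3] = 27/16.
So c_3 = f′′′(0)/3! = 27/16.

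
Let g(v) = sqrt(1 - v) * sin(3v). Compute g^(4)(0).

Write out both Maclaurin series and multiply, keeping only the needed powers.
The coefficient of v^4 in the expansion is 33/16, so g^(4)(0) = 4! * (33/16) = 99/2.

99/2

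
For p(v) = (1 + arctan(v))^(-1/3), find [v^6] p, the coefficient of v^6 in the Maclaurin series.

Compose series: expand the inner function first, then feed it into the outer expansion.
p(0) = 1
p′(0) = -1/3
p′′(0) = 4/9
p′′′(0) = -10/27
p^(4)(0) = -8/81
p^(5)(0) = -544/243
p^(6)(0) = 17056/729

1066/32805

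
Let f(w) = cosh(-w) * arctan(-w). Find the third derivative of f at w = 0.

-1

Multiply the two series term by term and collect like powers.
From the series, [w^3] f = -1/6; multiply by 3! = 6 to get -1.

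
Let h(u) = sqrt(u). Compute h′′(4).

-1/32

From the series, [(u - 4)^2] h = -1/64; multiply by 2! = 2 to get -1/32.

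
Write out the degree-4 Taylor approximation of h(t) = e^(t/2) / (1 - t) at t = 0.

211*t^4/128 + 79*t^3/48 + 13*t^2/8 + 3*t/2 + 1

Multiply the two series term by term and collect like powers.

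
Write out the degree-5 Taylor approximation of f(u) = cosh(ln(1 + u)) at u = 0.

Compose series: expand the inner function first, then feed it into the outer expansion.
[u^0] = 1;  [u^1] = 0;  [u^2] = 1/2;  [u^3] = -1/2;  [u^4] = 1/2;  [u^5] = -1/2.

-u^5/2 + u^4/2 - u^3/2 + u^2/2 + 1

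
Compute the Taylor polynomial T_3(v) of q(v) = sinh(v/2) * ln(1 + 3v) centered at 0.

Expand each factor separately, then convolve coefficients.
[v^0] = 0;  [v^1] = 0;  [v^2] = 3/2;  [v^3] = -9/4.

-9*v^3/4 + 3*v^2/2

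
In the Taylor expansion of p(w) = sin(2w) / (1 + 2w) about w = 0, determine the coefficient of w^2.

Expand each factor separately, then convolve coefficients.

-4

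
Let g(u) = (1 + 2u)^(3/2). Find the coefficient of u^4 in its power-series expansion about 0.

3/8

g(0) = 1
g′(0) = 3
g′′(0) = 3
g′′′(0) = -3
g^(4)(0) = 9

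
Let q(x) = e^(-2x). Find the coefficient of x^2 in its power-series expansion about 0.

2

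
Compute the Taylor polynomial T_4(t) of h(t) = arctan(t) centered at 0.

[t^0] = 0;  [t^1] = 1;  [t^2] = 0;  [t^3] = -1/3;  [t^4] = 0.

-t^3/3 + t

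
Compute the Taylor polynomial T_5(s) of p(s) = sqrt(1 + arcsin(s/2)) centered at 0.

123*s^5/40960 - 31*s^4/6144 + 7*s^3/384 - s^2/32 + s/4 + 1

Compose series: expand the inner function first, then feed it into the outer expansion.
p(0) = 1
p′(0) = 1/4
p′′(0) = -1/16
p′′′(0) = 7/64
p^(4)(0) = -31/256
p^(5)(0) = 369/1024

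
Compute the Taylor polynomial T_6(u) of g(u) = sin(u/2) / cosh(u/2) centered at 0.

3*u^5/320 - u^3/12 + u/2

Write the quotient as an unknown series and match coefficients against numerator = denominator · series.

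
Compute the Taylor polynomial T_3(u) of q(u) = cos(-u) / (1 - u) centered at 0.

Write out both Maclaurin series and multiply, keeping only the needed powers.
q(0) = 1
q′(0) = 1
q′′(0) = 1
q′′′(0) = 3

u^3/2 + u^2/2 + u + 1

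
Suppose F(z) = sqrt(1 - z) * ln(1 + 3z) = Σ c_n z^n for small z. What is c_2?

Take the Cauchy product of the two expansions.
F(0) = 0
F′(0) = 3
F′′(0) = -12
So c_2 = F′′(0)/2! = -6.

-6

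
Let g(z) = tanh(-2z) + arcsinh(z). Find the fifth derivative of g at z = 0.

Add the two expansions coefficient-wise.
From the series, [z^5] g = -503/120; multiply by 5! = 120 to get -503.

-503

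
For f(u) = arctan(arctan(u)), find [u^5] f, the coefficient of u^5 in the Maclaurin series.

Let u equal the inner series; expand the outer function in u and truncate.
[u^0] = 0;  [u^1] = 1;  [u^2] = 0;  [u^3] = -2/3;  [u^4] = 0;  [u^5] = 11/15.

11/15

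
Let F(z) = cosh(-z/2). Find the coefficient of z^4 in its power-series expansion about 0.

F(0) = 1
F′(0) = 0
F′′(0) = 1/4
F′′′(0) = 0
F^(4)(0) = 1/16
So c_4 = F^(4)(0)/4! = 1/384.

1/384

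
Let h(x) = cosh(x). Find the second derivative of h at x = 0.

Use the known series and substitute for the argument.
The coefficient of x^2 in the expansion is 1/2, so h′′(0) = 2! * (1/2) = 1.

1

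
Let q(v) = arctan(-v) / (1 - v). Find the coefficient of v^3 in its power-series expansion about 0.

-2/3

Use 1/(1 - r) = Σ r^k on the denominator, then take the Cauchy product.
q(0) = 0
q′(0) = -1
q′′(0) = -2
q′′′(0) = -4
The Taylor polynomial is Σ q^(k)(0)/k! · v^k.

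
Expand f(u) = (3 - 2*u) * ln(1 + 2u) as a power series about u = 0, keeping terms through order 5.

136*u^5/5 - 52*u^4/3 + 12*u^3 - 10*u^2 + 6*u

Shift and add copies of the series according to the polynomial's terms.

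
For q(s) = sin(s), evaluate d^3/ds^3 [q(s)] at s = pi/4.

-sqrt(2)/2

From the series, [(s - pi/4)^3] q = -sqrt(2)/12; multiply by 3! = 6 to get -sqrt(2)/2.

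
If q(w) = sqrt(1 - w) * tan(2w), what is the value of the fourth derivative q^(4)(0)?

-35

Expand each factor separately, then convolve coefficients.
From the series, [w^4] q = -35/24; multiply by 4! = 24 to get -35.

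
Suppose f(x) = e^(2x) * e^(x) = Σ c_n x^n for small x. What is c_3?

9/2

Expand each factor separately, then convolve coefficients.
f(0) = 1
f′(0) = 3
f′′(0) = 9
f′′′(0) = 27
So c_3 = f′′′(0)/3! = 9/2.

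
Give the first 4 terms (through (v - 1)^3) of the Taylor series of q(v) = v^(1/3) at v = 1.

Use the known series and substitute for the argument.
q(1) = 1
q′(1) = 1/3
q′′(1) = -2/9
q′′′(1) = 10/27

5*(v - 1)^3/81 - (v - 1)^2/9 + (v - 1)/3 + 1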